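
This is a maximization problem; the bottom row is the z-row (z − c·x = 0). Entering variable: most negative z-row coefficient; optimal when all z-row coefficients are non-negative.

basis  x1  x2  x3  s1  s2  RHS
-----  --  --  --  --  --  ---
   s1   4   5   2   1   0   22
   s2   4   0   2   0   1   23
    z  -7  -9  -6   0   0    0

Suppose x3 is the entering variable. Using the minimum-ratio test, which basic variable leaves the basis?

Column x3 entries and ratios — s1: 22/2 = 11; s2: 23/2 = 23/2.
Smallest ratio is 11 in the row of s1, so s1 leaves.

s1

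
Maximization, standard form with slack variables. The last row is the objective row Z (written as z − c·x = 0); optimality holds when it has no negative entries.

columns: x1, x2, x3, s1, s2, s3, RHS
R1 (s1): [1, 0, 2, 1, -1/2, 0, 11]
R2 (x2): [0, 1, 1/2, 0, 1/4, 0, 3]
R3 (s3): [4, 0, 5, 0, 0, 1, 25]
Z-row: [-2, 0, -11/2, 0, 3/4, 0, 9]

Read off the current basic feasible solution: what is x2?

x2 is basic (row 2); its value is the RHS of that row, 3.

3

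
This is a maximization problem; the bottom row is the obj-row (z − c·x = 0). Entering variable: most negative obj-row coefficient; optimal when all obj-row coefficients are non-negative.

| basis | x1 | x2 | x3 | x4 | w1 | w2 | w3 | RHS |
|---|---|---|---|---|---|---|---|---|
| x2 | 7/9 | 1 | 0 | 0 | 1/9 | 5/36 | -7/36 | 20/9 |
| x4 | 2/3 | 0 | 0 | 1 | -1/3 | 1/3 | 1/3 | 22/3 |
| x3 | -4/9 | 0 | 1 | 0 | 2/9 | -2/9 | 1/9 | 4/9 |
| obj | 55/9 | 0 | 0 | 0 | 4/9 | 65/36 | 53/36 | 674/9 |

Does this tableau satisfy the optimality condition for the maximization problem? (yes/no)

yes

Every obj-row coefficient is ≥ 0, so the tableau is optimal.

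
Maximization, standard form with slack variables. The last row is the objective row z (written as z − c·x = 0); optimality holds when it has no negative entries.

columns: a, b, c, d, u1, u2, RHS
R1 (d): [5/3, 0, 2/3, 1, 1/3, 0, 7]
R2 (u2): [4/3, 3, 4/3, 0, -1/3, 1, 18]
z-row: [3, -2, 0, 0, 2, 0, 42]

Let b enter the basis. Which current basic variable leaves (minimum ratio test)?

Column b entries and ratios — d: 0 ≤ 0, skip; u2: 18/3 = 6.
Smallest ratio is 6 in the row of u2, so u2 leaves.

u2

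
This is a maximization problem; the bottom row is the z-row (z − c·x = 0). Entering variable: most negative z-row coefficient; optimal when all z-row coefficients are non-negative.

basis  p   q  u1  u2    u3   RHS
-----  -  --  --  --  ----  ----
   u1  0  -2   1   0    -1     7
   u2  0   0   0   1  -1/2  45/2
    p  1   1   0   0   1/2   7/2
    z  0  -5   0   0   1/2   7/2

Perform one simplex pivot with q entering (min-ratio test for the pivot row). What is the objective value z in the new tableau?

Ratio test on column q — row 1: entry -2 ≤ 0; row 2: entry 0 ≤ 0; row 3: (7/2)/1 = 7/2. Minimum is 7/2 at row 3 (p leaves); pivot element 1.
Pivot on row 3; the z-row RHS becomes 7/2 − (-5)·(7/2) = 21.

21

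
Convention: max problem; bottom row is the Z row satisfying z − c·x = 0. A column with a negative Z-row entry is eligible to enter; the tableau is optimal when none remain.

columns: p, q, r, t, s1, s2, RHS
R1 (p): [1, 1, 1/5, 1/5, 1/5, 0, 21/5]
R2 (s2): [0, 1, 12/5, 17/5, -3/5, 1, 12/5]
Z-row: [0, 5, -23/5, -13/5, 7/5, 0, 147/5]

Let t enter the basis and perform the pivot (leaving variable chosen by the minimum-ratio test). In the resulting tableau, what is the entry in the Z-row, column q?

98/17

Ratio test on column t — row 1: (21/5)/(1/5) = 21; row 2: (12/5)/(17/5) = 12/17. Minimum is 12/17 at row 2 (s2 leaves); pivot element 17/5.
Divide row 2 by 17/5; eliminate column t from the other rows.
Z-row update in column q: 5 − (-13/5)·(5/17) = 98/17.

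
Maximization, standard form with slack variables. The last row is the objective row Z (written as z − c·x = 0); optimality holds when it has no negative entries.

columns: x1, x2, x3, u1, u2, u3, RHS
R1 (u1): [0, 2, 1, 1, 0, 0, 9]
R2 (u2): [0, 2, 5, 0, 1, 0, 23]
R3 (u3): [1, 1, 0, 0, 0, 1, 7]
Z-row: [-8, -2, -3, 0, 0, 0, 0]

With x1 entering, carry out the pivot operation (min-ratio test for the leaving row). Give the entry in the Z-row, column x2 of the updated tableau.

Ratio test on column x1 — row 1: entry 0 ≤ 0; row 2: entry 0 ≤ 0; row 3: 7/1 = 7. Minimum is 7 at row 3 (u3 leaves); pivot element 1.
Divide row 3 by 1; eliminate column x1 from the other rows.
Z-row update in column x2: -2 − (-8)·1 = 6.

6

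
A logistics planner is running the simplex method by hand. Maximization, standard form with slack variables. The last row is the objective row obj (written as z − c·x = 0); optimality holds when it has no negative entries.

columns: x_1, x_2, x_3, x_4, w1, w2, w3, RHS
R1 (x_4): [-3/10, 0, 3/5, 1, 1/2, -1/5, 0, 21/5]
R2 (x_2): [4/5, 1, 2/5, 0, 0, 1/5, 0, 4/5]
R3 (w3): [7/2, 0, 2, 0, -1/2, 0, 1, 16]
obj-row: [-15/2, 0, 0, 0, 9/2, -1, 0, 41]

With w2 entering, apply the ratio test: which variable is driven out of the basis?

Column w2 entries and ratios — x_4: -1/5 ≤ 0, skip; x_2: (4/5)/(1/5) = 4; w3: 0 ≤ 0, skip.
Smallest ratio is 4 in the row of x_2, so x_2 leaves.

x_2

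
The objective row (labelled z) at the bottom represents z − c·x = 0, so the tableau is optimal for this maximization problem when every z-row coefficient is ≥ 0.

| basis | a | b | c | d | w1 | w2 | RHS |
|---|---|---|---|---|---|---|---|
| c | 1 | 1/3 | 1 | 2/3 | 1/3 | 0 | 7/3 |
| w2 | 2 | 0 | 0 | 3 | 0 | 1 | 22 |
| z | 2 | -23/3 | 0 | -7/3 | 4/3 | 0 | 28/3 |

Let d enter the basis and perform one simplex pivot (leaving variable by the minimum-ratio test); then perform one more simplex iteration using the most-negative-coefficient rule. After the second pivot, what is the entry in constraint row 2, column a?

Ratio test on column d — row 1: (7/3)/(2/3) = 7/2; row 2: 22/3 = 22/3. Minimum is 7/2 at row 1 (c leaves); pivot element 2/3.
Divide row 1 by 2/3; eliminate column d from the other rows.
Second iteration: most negative z-row entry is -13/2 in column b, so b enters.
Ratio test on column b — row 1: (7/2)/(1/2) = 7; row 2: entry -3/2 ≤ 0. Minimum is 7 at row 1 (d leaves); pivot element 1/2.
Divide row 1 by 1/2; eliminate column b from the other rows.
After both pivots, the entry at constraint row 2, column a is 2.

2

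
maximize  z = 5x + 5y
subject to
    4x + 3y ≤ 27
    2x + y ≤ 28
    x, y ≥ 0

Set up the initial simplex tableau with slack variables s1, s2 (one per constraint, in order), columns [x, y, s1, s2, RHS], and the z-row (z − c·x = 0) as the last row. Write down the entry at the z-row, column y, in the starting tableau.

The z-row carries the negated objective coefficients: the y entry is -5.

-5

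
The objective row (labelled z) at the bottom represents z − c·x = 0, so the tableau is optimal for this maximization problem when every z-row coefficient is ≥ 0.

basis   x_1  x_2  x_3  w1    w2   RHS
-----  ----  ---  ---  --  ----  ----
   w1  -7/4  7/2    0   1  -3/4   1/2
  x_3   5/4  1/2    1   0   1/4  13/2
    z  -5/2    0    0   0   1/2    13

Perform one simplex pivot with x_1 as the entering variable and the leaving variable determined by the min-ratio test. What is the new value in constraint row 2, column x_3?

Ratio test on column x_1 — row 1: entry -7/4 ≤ 0; row 2: (13/2)/(5/4) = 26/5. Minimum is 26/5 at row 2 (x_3 leaves); pivot element 5/4.
Divide row 2 by 5/4; eliminate column x_1 from the other rows.
In the new row 2, the x_3 entry is the old entry divided by the pivot: 1/(5/4) = 4/5.

4/5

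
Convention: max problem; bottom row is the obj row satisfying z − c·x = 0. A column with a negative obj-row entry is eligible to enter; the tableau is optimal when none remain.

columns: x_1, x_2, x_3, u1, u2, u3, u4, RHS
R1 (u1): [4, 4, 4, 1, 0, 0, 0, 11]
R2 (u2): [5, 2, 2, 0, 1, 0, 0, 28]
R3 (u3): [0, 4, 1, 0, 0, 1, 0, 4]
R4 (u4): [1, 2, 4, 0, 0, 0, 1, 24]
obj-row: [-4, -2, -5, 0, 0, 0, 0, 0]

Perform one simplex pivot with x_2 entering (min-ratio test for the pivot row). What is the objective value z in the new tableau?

Ratio test on column x_2 — row 1: 11/4 = 11/4; row 2: 28/2 = 14; row 3: 4/4 = 1; row 4: 24/2 = 12. Minimum is 1 at row 3 (u3 leaves); pivot element 4.
Pivot on row 3; the obj-row RHS becomes 0 − (-2)·1 = 2.

2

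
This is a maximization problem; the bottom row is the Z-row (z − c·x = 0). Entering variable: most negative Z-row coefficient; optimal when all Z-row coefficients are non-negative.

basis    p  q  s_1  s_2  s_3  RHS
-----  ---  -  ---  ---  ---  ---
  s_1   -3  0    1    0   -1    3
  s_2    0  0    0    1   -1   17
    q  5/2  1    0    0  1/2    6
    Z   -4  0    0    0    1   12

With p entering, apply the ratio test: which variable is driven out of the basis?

q

Column p entries and ratios — s_1: -3 ≤ 0, skip; s_2: 0 ≤ 0, skip; q: 6/(5/2) = 12/5.
Smallest ratio is 12/5 in the row of q, so q leaves.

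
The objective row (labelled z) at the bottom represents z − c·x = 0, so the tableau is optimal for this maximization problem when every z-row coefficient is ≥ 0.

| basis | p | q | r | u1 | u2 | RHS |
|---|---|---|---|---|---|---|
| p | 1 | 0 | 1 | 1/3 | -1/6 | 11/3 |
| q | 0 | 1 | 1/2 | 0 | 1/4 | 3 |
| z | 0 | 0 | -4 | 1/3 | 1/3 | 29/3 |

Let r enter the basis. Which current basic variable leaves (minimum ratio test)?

p

Column r entries and ratios — p: (11/3)/1 = 11/3; q: 3/(1/2) = 6.
Smallest ratio is 11/3 in the row of p, so p leaves.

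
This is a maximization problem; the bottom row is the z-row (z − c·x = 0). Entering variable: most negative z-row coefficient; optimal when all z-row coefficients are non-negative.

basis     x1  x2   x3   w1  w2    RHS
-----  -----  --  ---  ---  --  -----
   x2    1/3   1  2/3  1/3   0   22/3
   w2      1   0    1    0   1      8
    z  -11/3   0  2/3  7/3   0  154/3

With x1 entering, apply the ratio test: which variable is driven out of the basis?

w2

Column x1 entries and ratios — x2: (22/3)/(1/3) = 22; w2: 8/1 = 8.
Smallest ratio is 8 in the row of w2, so w2 leaves.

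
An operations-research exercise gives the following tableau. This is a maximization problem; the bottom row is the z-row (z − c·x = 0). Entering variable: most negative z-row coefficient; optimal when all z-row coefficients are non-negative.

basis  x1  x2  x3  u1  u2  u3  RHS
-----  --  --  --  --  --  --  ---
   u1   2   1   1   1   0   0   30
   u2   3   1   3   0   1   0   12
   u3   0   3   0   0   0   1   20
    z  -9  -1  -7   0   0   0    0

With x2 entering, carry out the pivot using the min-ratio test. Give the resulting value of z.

Ratio test on column x2 — row 1: 30/1 = 30; row 2: 12/1 = 12; row 3: 20/3 = 20/3. Minimum is 20/3 at row 3 (u3 leaves); pivot element 3.
Pivot on row 3; the z-row RHS becomes 0 − (-1)·(20/3) = 20/3.

20/3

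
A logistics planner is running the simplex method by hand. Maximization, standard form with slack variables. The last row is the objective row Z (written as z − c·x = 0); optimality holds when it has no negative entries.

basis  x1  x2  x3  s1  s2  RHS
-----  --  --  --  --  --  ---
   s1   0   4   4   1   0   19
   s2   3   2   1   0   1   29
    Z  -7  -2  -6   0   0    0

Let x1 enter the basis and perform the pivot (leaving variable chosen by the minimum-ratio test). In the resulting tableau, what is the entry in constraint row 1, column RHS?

Ratio test on column x1 — row 1: entry 0 ≤ 0; row 2: 29/3 = 29/3. Minimum is 29/3 at row 2 (s2 leaves); pivot element 3.
Divide row 2 by 3; eliminate column x1 from the other rows.
Row 1 update in column RHS: 19 − 0·(29/3) = 19.

19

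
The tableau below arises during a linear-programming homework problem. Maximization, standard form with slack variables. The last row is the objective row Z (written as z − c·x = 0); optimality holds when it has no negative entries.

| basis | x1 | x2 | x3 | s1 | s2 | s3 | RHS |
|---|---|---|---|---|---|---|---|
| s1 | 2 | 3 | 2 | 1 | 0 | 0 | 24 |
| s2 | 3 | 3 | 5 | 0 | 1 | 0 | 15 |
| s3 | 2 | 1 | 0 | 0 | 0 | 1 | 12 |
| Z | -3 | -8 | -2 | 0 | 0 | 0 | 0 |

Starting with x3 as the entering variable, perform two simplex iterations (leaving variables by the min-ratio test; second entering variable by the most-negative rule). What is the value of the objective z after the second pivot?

40

Ratio test on column x3 — row 1: 24/2 = 12; row 2: 15/5 = 3; row 3: entry 0 ≤ 0. Minimum is 3 at row 2 (s2 leaves); pivot element 5.
Pivot on row 2; the Z-row RHS becomes 0 − (-2)·3 = 6.
Next entering variable (most negative Z-row entry -34/5): x2.
Ratio test on column x2 — row 1: 18/(9/5) = 10; row 2: 3/(3/5) = 5; row 3: 12/1 = 12. Minimum is 5 at row 2 (x3 leaves); pivot element 3/5.
After the second pivot the Z-row RHS is 6 − (-34/5)·5 = 40.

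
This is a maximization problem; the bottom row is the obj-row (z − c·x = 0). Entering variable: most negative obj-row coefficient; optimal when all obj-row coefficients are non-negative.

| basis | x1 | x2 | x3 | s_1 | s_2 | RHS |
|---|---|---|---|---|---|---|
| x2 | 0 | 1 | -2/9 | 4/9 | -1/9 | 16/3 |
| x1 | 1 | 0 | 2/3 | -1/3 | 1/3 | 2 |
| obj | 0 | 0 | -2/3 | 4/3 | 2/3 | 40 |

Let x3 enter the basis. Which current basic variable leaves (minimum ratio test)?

Column x3 entries and ratios — x2: -2/9 ≤ 0, skip; x1: 2/(2/3) = 3.
Smallest ratio is 3 in the row of x1, so x1 leaves.

x1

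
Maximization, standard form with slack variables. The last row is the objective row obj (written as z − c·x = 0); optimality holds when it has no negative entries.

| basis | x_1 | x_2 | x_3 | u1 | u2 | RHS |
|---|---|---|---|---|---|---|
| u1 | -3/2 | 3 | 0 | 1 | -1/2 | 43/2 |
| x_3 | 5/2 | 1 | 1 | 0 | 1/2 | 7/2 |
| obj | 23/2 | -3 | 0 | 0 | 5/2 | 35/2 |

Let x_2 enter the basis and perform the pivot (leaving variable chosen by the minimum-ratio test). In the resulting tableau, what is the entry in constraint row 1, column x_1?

-9

Ratio test on column x_2 — row 1: (43/2)/3 = 43/6; row 2: (7/2)/1 = 7/2. Minimum is 7/2 at row 2 (x_3 leaves); pivot element 1.
Divide row 2 by 1; eliminate column x_2 from the other rows.
Row 1 update in column x_1: -3/2 − 3·(5/2) = -9.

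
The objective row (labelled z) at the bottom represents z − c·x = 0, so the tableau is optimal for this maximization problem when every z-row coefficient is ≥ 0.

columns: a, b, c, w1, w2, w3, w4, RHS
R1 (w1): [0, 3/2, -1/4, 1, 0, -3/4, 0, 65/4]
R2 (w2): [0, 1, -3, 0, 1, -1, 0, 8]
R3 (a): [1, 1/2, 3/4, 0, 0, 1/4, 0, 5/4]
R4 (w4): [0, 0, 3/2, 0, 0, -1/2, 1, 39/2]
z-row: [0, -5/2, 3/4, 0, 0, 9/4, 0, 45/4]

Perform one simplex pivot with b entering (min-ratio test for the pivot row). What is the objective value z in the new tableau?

35/2

Ratio test on column b — row 1: (65/4)/(3/2) = 65/6; row 2: 8/1 = 8; row 3: (5/4)/(1/2) = 5/2; row 4: entry 0 ≤ 0. Minimum is 5/2 at row 3 (a leaves); pivot element 1/2.
Pivot on row 3; the z-row RHS becomes 45/4 − (-5/2)·(5/2) = 35/2.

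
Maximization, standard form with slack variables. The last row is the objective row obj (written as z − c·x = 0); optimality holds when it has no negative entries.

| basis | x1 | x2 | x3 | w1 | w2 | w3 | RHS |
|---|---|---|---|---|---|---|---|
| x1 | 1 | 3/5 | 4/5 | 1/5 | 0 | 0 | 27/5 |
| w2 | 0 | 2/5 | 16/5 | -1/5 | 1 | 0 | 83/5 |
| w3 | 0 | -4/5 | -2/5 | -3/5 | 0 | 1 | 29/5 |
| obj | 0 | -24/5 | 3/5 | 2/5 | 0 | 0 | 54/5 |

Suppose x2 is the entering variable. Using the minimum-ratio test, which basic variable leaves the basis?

Column x2 entries and ratios — x1: (27/5)/(3/5) = 9; w2: (83/5)/(2/5) = 83/2; w3: -4/5 ≤ 0, skip.
Smallest ratio is 9 in the row of x1, so x1 leaves.

x1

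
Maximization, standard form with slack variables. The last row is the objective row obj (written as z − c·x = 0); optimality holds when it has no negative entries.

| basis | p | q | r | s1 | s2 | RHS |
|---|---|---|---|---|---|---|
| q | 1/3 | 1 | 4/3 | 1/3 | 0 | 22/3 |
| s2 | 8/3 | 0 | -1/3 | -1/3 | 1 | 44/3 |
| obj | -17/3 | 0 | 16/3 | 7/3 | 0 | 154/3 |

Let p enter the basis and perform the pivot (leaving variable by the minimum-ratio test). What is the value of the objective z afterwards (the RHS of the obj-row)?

Ratio test on column p — row 1: (22/3)/(1/3) = 22; row 2: (44/3)/(8/3) = 11/2. Minimum is 11/2 at row 2 (s2 leaves); pivot element 8/3.
Pivot on row 2; the obj-row RHS becomes 154/3 − (-17/3)·(11/2) = 165/2.

165/2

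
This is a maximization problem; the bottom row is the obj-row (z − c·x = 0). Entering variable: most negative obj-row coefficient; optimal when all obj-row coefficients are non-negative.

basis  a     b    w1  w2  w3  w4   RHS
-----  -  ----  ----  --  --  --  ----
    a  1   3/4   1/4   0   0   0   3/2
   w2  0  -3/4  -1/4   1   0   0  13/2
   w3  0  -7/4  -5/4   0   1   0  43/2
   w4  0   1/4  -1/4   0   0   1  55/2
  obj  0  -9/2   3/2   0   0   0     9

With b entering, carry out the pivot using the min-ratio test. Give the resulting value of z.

Ratio test on column b — row 1: (3/2)/(3/4) = 2; row 2: entry -3/4 ≤ 0; row 3: entry -7/4 ≤ 0; row 4: (55/2)/(1/4) = 110. Minimum is 2 at row 1 (a leaves); pivot element 3/4.
Pivot on row 1; the obj-row RHS becomes 9 − (-9/2)·2 = 18.

18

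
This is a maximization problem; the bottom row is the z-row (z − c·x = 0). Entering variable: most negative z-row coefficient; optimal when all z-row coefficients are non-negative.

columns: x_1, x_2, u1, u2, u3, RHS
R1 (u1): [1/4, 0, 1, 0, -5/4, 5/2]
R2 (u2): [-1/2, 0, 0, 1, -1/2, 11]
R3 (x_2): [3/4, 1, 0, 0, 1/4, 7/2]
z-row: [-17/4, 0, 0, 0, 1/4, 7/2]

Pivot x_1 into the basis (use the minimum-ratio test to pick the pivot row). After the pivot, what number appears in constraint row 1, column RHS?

Ratio test on column x_1 — row 1: (5/2)/(1/4) = 10; row 2: entry -1/2 ≤ 0; row 3: (7/2)/(3/4) = 14/3. Minimum is 14/3 at row 3 (x_2 leaves); pivot element 3/4.
Divide row 3 by 3/4; eliminate column x_1 from the other rows.
Row 1 update in column RHS: 5/2 − (1/4)·(14/3) = 4/3.

4/3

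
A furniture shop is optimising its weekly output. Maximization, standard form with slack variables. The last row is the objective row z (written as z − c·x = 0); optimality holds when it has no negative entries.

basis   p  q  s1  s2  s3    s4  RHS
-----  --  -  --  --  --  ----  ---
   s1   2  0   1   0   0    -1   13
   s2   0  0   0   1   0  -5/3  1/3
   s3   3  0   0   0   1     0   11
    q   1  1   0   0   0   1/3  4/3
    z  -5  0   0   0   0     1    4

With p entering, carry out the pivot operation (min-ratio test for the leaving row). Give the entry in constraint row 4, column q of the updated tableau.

Ratio test on column p — row 1: 13/2 = 13/2; row 2: entry 0 ≤ 0; row 3: 11/3 = 11/3; row 4: (4/3)/1 = 4/3. Minimum is 4/3 at row 4 (q leaves); pivot element 1.
Divide row 4 by 1; eliminate column p from the other rows.
In the new row 4, the q entry is the old entry divided by the pivot: 1/1 = 1.

1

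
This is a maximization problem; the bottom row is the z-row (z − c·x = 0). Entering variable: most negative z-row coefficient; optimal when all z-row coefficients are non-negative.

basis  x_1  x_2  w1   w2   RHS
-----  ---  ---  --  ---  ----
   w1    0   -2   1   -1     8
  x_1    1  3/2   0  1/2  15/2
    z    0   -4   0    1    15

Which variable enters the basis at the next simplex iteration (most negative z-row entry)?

x_2

Negative z-row entries: x_2: -4.
The most negative is -4 in column x_2, so x_2 enters.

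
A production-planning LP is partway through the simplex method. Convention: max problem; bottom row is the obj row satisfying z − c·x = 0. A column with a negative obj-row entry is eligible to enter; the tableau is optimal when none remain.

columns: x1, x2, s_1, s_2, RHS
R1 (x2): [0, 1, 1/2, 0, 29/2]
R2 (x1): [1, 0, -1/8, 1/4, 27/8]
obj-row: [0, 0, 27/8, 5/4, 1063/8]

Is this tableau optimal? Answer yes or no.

yes

Every obj-row coefficient is ≥ 0, so the tableau is optimal.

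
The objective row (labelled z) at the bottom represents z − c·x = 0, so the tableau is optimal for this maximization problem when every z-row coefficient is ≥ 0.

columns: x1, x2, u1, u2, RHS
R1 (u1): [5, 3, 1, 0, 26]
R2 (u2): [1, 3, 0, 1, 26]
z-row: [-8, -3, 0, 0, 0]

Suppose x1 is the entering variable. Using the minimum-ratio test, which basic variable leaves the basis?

u1

Column x1 entries and ratios — u1: 26/5 = 26/5; u2: 26/1 = 26.
Smallest ratio is 26/5 in the row of u1, so u1 leaves.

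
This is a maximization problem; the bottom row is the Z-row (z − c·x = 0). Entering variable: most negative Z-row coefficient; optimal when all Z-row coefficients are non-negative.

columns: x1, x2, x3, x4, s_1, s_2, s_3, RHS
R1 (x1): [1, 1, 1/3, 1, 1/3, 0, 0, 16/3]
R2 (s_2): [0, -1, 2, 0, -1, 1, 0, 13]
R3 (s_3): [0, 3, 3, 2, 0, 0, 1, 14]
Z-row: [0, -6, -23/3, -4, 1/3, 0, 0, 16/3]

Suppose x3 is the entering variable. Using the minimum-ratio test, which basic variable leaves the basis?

s_3

Column x3 entries and ratios — x1: (16/3)/(1/3) = 16; s_2: 13/2 = 13/2; s_3: 14/3 = 14/3.
Smallest ratio is 14/3 in the row of s_3, so s_3 leaves.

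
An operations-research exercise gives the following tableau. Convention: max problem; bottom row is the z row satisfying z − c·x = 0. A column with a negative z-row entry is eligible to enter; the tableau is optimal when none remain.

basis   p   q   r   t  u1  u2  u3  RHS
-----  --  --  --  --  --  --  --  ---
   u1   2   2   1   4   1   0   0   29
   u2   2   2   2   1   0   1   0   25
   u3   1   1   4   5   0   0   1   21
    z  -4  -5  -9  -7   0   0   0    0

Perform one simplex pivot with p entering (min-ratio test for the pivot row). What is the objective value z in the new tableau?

50

Ratio test on column p — row 1: 29/2 = 29/2; row 2: 25/2 = 25/2; row 3: 21/1 = 21. Minimum is 25/2 at row 2 (u2 leaves); pivot element 2.
Pivot on row 2; the z-row RHS becomes 0 − (-4)·(25/2) = 50.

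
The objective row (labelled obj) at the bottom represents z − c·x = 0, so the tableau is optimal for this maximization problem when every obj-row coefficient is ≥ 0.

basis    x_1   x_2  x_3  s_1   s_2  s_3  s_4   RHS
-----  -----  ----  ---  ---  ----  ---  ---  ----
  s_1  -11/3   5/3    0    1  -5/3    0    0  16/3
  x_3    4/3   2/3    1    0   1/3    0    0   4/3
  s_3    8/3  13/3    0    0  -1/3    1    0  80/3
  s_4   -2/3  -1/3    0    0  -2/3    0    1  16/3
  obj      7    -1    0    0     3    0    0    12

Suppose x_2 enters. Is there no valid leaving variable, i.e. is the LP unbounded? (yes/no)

Column x_2 has positive entries in row(s) 1, 2, 3, so the ratio test bounds it — not unbounded.

no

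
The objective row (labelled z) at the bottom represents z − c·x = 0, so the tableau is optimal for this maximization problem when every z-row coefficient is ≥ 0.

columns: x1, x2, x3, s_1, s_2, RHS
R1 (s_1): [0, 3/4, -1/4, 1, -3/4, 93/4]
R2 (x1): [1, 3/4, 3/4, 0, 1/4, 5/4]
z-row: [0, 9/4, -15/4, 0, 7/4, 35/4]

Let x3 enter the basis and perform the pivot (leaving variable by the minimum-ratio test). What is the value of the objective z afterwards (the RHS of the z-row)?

15

Ratio test on column x3 — row 1: entry -1/4 ≤ 0; row 2: (5/4)/(3/4) = 5/3. Minimum is 5/3 at row 2 (x1 leaves); pivot element 3/4.
Pivot on row 2; the z-row RHS becomes 35/4 − (-15/4)·(5/3) = 15.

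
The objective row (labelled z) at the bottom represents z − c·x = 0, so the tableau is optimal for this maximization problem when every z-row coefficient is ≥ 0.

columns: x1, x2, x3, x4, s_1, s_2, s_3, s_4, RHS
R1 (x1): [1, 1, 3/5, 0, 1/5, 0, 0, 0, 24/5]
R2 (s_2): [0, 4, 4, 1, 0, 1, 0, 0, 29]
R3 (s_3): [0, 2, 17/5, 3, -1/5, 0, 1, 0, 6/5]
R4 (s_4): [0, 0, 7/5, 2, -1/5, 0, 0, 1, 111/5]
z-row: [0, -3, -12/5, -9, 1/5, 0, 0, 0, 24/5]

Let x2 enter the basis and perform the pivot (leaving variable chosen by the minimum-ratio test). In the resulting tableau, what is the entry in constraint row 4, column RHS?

Ratio test on column x2 — row 1: (24/5)/1 = 24/5; row 2: 29/4 = 29/4; row 3: (6/5)/2 = 3/5; row 4: entry 0 ≤ 0. Minimum is 3/5 at row 3 (s_3 leaves); pivot element 2.
Divide row 3 by 2; eliminate column x2 from the other rows.
Row 4 update in column RHS: 111/5 − 0·(3/5) = 111/5.

111/5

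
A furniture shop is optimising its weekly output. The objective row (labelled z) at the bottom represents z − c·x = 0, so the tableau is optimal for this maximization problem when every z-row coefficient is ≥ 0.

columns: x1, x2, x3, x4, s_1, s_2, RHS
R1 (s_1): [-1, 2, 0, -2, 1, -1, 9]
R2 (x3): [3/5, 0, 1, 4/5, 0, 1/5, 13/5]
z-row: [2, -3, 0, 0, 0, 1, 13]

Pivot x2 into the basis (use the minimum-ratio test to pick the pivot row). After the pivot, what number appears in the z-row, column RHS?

Ratio test on column x2 — row 1: 9/2 = 9/2; row 2: entry 0 ≤ 0. Minimum is 9/2 at row 1 (s_1 leaves); pivot element 2.
Divide row 1 by 2; eliminate column x2 from the other rows.
z-row update in column RHS: 13 − (-3)·(9/2) = 53/2.

53/2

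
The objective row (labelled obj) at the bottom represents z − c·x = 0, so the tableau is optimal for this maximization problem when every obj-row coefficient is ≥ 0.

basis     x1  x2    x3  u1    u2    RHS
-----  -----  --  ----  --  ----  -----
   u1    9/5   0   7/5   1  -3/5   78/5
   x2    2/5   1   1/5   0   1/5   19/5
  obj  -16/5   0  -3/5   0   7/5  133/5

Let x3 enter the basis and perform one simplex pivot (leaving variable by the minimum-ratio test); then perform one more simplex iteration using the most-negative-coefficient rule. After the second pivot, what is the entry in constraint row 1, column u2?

-1/3

Ratio test on column x3 — row 1: (78/5)/(7/5) = 78/7; row 2: (19/5)/(1/5) = 19. Minimum is 78/7 at row 1 (u1 leaves); pivot element 7/5.
Divide row 1 by 7/5; eliminate column x3 from the other rows.
Second iteration: most negative obj-row entry is -17/7 in column x1, so x1 enters.
Ratio test on column x1 — row 1: (78/7)/(9/7) = 26/3; row 2: (11/7)/(1/7) = 11. Minimum is 26/3 at row 1 (x3 leaves); pivot element 9/7.
Divide row 1 by 9/7; eliminate column x1 from the other rows.
After both pivots, the entry at constraint row 1, column u2 is -1/3.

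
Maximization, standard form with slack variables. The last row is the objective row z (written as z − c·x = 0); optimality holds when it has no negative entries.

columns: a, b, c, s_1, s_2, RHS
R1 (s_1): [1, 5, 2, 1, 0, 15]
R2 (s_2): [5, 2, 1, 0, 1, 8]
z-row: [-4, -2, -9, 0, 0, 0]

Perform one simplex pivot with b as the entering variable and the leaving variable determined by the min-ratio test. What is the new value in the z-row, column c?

-41/5

Ratio test on column b — row 1: 15/5 = 3; row 2: 8/2 = 4. Minimum is 3 at row 1 (s_1 leaves); pivot element 5.
Divide row 1 by 5; eliminate column b from the other rows.
z-row update in column c: -9 − (-2)·(2/5) = -41/5.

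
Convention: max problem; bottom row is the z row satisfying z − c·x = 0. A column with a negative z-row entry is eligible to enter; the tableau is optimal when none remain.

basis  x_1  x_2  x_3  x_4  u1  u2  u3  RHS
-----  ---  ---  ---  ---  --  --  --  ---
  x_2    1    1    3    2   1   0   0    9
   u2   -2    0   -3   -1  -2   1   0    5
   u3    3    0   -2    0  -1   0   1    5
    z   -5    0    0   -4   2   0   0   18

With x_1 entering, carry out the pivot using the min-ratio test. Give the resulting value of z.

Ratio test on column x_1 — row 1: 9/1 = 9; row 2: entry -2 ≤ 0; row 3: 5/3 = 5/3. Minimum is 5/3 at row 3 (u3 leaves); pivot element 3.
Pivot on row 3; the z-row RHS becomes 18 − (-5)·(5/3) = 79/3.

79/3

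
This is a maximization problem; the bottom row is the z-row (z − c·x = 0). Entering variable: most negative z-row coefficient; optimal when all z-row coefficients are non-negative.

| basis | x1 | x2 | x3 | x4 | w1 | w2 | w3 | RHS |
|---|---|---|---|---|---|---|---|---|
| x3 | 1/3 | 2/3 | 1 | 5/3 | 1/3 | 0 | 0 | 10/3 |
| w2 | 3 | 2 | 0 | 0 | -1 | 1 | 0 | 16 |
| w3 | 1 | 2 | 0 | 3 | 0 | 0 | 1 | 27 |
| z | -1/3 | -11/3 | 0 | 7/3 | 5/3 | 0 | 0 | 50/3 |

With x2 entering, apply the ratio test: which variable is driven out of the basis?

Column x2 entries and ratios — x3: (10/3)/(2/3) = 5; w2: 16/2 = 8; w3: 27/2 = 27/2.
Smallest ratio is 5 in the row of x3, so x3 leaves.

x3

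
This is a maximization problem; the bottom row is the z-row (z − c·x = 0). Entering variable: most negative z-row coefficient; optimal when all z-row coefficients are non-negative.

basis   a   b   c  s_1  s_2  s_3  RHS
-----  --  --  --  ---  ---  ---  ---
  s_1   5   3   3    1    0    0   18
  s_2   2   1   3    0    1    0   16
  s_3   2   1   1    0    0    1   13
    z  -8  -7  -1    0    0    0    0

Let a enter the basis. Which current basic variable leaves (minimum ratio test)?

s_1

Column a entries and ratios — s_1: 18/5 = 18/5; s_2: 16/2 = 8; s_3: 13/2 = 13/2.
Smallest ratio is 18/5 in the row of s_1, so s_1 leaves.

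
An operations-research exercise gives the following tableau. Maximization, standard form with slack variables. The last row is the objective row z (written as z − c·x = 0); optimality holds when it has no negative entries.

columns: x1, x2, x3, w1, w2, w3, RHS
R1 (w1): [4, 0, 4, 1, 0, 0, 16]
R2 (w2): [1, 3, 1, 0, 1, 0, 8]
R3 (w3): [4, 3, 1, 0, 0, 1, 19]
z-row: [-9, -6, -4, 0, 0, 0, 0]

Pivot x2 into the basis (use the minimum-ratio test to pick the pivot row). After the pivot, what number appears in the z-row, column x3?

-2

Ratio test on column x2 — row 1: entry 0 ≤ 0; row 2: 8/3 = 8/3; row 3: 19/3 = 19/3. Minimum is 8/3 at row 2 (w2 leaves); pivot element 3.
Divide row 2 by 3; eliminate column x2 from the other rows.
z-row update in column x3: -4 − (-6)·(1/3) = -2.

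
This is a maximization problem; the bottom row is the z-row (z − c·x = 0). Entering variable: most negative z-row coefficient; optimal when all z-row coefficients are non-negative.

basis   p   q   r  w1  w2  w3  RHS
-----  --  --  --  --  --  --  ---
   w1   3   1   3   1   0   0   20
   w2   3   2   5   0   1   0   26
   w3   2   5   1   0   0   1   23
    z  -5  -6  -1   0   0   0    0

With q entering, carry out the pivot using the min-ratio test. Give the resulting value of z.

Ratio test on column q — row 1: 20/1 = 20; row 2: 26/2 = 13; row 3: 23/5 = 23/5. Minimum is 23/5 at row 3 (w3 leaves); pivot element 5.
Pivot on row 3; the z-row RHS becomes 0 − (-6)·(23/5) = 138/5.

138/5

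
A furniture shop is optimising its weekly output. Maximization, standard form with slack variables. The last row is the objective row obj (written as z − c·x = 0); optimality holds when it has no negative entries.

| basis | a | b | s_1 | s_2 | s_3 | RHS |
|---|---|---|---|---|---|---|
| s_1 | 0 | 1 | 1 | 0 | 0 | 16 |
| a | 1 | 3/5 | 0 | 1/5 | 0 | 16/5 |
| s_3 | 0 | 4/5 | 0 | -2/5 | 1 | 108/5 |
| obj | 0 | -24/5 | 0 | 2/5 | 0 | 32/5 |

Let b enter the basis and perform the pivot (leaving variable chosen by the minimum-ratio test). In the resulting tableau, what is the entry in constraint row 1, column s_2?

-1/3

Ratio test on column b — row 1: 16/1 = 16; row 2: (16/5)/(3/5) = 16/3; row 3: (108/5)/(4/5) = 27. Minimum is 16/3 at row 2 (a leaves); pivot element 3/5.
Divide row 2 by 3/5; eliminate column b from the other rows.
Row 1 update in column s_2: 0 − 1·(1/3) = -1/3.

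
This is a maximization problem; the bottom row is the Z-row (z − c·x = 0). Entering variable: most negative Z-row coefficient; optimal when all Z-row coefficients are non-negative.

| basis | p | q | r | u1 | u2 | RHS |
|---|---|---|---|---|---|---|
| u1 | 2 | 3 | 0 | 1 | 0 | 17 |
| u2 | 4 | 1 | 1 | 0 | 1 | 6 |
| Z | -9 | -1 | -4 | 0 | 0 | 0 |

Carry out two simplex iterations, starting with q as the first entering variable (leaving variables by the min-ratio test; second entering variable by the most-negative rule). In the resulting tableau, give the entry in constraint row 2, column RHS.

1/10

Ratio test on column q — row 1: 17/3 = 17/3; row 2: 6/1 = 6. Minimum is 17/3 at row 1 (u1 leaves); pivot element 3.
Divide row 1 by 3; eliminate column q from the other rows.
Second iteration: most negative Z-row entry is -25/3 in column p, so p enters.
Ratio test on column p — row 1: (17/3)/(2/3) = 17/2; row 2: (1/3)/(10/3) = 1/10. Minimum is 1/10 at row 2 (u2 leaves); pivot element 10/3.
Divide row 2 by 10/3; eliminate column p from the other rows.
After both pivots, the entry at constraint row 2, column RHS is 1/10.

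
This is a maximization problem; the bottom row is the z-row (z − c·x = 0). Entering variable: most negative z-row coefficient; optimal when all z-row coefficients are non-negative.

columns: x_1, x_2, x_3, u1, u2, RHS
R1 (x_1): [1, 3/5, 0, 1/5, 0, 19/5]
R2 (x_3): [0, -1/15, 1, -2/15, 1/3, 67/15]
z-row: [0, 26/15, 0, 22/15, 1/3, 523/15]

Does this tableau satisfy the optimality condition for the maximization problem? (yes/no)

Every z-row coefficient is ≥ 0, so the tableau is optimal.

yes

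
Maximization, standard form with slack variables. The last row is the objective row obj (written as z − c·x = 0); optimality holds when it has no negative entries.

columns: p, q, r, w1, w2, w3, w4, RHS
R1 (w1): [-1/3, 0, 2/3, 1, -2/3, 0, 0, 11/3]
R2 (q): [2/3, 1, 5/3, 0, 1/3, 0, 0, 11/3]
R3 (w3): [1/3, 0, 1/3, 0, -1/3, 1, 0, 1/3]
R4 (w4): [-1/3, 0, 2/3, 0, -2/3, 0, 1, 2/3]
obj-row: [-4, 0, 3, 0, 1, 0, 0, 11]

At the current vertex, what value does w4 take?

2/3

w4 is basic (row 4); its value is the RHS of that row, 2/3.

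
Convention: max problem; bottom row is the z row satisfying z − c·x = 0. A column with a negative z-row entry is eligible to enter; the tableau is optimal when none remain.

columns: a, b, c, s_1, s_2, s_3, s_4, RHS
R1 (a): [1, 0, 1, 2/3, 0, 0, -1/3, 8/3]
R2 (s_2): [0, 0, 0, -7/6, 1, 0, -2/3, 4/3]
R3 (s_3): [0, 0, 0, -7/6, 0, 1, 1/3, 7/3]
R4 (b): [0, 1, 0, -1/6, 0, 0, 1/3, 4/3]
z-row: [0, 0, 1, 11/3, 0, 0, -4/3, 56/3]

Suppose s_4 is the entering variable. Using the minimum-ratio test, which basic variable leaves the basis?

Column s_4 entries and ratios — a: -1/3 ≤ 0, skip; s_2: -2/3 ≤ 0, skip; s_3: (7/3)/(1/3) = 7; b: (4/3)/(1/3) = 4.
Smallest ratio is 4 in the row of b, so b leaves.

b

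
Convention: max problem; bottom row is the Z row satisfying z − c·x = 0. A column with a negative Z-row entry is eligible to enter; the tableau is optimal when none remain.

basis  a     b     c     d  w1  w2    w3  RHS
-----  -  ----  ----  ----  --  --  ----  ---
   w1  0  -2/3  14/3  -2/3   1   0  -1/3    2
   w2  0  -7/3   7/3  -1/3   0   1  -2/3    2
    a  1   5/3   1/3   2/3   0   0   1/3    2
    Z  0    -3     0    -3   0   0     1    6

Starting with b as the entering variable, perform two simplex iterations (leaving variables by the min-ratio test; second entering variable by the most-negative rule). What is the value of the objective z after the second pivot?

Ratio test on column b — row 1: entry -2/3 ≤ 0; row 2: entry -7/3 ≤ 0; row 3: 2/(5/3) = 6/5. Minimum is 6/5 at row 3 (a leaves); pivot element 5/3.
Pivot on row 3; the Z-row RHS becomes 6 − (-3)·(6/5) = 48/5.
Next entering variable (most negative Z-row entry -9/5): d.
Ratio test on column d — row 1: entry -2/5 ≤ 0; row 2: (24/5)/(3/5) = 8; row 3: (6/5)/(2/5) = 3. Minimum is 3 at row 3 (b leaves); pivot element 2/5.
After the second pivot the Z-row RHS is 48/5 − (-9/5)·3 = 15.

15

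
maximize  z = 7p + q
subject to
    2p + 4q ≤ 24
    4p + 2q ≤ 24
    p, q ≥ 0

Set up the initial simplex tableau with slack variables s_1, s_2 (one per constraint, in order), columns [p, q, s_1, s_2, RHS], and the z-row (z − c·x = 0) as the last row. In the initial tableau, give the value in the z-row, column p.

-7

The z-row carries the negated objective coefficients: the p entry is -7.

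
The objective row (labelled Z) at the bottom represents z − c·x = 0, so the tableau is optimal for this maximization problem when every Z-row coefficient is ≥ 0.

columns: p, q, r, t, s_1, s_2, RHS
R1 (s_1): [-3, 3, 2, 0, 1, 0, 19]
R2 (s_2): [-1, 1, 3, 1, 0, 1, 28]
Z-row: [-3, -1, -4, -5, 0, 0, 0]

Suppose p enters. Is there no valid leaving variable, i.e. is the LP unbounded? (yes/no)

Every constraint-row entry in column p is ≤ 0, so increasing p is unbounded.

yes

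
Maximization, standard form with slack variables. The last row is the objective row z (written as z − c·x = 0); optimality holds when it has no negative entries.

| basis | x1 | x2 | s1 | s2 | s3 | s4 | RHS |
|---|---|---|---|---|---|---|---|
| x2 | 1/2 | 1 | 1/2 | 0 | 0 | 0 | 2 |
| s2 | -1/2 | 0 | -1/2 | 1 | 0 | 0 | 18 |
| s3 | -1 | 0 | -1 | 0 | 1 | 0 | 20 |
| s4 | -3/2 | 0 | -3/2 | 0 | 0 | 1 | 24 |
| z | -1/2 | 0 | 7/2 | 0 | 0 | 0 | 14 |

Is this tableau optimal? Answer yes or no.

The z-row has a negative entry -1/2 in column x1, so it is not optimal.

no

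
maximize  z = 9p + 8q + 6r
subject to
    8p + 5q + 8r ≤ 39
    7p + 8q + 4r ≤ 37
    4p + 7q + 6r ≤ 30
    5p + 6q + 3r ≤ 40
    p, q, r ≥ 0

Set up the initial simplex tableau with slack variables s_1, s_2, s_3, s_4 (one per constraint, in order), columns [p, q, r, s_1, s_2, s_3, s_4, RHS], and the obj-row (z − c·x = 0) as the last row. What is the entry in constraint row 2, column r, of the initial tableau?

4

Constraint 2 has coefficient 4 on r.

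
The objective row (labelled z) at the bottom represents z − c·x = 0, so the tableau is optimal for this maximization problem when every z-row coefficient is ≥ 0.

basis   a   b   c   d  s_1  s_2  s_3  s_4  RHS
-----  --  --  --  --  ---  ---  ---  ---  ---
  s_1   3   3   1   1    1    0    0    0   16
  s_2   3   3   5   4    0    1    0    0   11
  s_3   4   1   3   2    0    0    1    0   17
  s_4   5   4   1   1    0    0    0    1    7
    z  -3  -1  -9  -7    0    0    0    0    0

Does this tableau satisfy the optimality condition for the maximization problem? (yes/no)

no

The z-row has a negative entry -9 in column c, so it is not optimal.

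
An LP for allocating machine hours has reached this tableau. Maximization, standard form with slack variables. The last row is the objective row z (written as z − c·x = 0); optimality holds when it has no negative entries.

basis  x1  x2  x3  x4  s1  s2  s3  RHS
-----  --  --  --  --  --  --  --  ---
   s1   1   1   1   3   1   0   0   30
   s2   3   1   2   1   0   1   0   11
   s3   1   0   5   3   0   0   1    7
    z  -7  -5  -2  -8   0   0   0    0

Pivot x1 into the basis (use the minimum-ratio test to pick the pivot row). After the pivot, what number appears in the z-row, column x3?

Ratio test on column x1 — row 1: 30/1 = 30; row 2: 11/3 = 11/3; row 3: 7/1 = 7. Minimum is 11/3 at row 2 (s2 leaves); pivot element 3.
Divide row 2 by 3; eliminate column x1 from the other rows.
z-row update in column x3: -2 − (-7)·(2/3) = 8/3.

8/3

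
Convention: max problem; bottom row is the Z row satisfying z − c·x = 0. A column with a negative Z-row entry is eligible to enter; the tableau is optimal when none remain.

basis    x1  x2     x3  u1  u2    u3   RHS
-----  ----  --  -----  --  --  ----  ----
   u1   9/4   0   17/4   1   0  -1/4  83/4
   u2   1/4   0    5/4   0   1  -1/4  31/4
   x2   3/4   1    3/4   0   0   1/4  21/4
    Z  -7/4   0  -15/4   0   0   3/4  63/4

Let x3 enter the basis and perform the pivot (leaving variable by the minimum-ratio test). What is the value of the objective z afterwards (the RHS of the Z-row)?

579/17

Ratio test on column x3 — row 1: (83/4)/(17/4) = 83/17; row 2: (31/4)/(5/4) = 31/5; row 3: (21/4)/(3/4) = 7. Minimum is 83/17 at row 1 (u1 leaves); pivot element 17/4.
Pivot on row 1; the Z-row RHS becomes 63/4 − (-15/4)·(83/17) = 579/17.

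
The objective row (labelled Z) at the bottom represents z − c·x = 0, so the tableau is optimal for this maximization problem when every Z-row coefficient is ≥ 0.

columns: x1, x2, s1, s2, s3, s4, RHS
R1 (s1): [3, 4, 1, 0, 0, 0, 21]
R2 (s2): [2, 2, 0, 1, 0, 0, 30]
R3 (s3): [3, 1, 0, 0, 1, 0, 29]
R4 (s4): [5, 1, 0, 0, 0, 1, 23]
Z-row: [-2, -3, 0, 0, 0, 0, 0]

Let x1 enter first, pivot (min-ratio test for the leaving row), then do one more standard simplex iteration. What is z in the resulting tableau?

250/17

Ratio test on column x1 — row 1: 21/3 = 7; row 2: 30/2 = 15; row 3: 29/3 = 29/3; row 4: 23/5 = 23/5. Minimum is 23/5 at row 4 (s4 leaves); pivot element 5.
Pivot on row 4; the Z-row RHS becomes 0 − (-2)·(23/5) = 46/5.
Next entering variable (most negative Z-row entry -13/5): x2.
Ratio test on column x2 — row 1: (36/5)/(17/5) = 36/17; row 2: (104/5)/(8/5) = 13; row 3: (76/5)/(2/5) = 38; row 4: (23/5)/(1/5) = 23. Minimum is 36/17 at row 1 (s1 leaves); pivot element 17/5.
After the second pivot the Z-row RHS is 46/5 − (-13/5)·(36/17) = 250/17.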